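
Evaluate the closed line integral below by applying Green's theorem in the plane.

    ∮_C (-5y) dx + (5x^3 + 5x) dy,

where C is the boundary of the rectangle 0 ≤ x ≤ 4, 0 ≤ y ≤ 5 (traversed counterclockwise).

Green's theorem converts the closed line integral into a double integral over the enclosed region D:

    ∮_C P dx + Q dy = ∬_D (∂Q/∂x - ∂P/∂y) dA.

Here P = -5y, Q = 5x^3 + 5x, so

    ∂Q/∂x = 15x^2 + 5,    ∂P/∂y = -5,
    ∂Q/∂x - ∂P/∂y = 15x^2 + 10.

D is the region 0 ≤ x ≤ 4, 0 ≤ y ≤ 5. Evaluating the double integral:

    ∬_D (15x^2 + 10) dA = ∫_0^{4} ∫_0^{5} (15x^2 + 10) dy dx.

Inner (y from 0 to 5): 75x^2 + 50.
Outer (x from 0 to 4): 1800.

Therefore ∮_C P dx + Q dy = 1800.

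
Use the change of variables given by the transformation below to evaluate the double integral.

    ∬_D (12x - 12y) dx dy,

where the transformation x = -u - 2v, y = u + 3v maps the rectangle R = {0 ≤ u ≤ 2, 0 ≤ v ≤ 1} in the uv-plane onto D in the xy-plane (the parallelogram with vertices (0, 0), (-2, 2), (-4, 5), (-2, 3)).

Compute the Jacobian determinant of (x, y) with respect to (u, v):

    ∂(x,y)/∂(u,v) = | -1  -2 | = (-1)(3) - (-2)(1) = -1.
                   | 1  3 |

Its absolute value is |J| = 1 (the area scaling factor).

Substituting x = -u - 2v, y = u + 3v into the integrand,

    12x - 12y → -24u - 60v,

so the integral becomes

    ∬_R (-24u - 60v) · |J| du dv = ∫_0^2 ∫_0^1 (-24u - 60v) dv du.

Inner (v): -24u - 30.
Outer (u): -108.

Therefore ∬_D (12x - 12y) dx dy = -108.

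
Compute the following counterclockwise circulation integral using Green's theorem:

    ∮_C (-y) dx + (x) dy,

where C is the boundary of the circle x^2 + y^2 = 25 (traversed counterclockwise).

Green's theorem converts the closed line integral into a double integral over the enclosed region D:

    ∮_C P dx + Q dy = ∬_D (∂Q/∂x - ∂P/∂y) dA.

Here P = -y, Q = x, so

    ∂Q/∂x = 1,    ∂P/∂y = -1,
    ∂Q/∂x - ∂P/∂y = 2.

D is the region x^2 + y^2 ≤ 25. Evaluating the double integral:

In polar coordinates (x = r cos θ, y = r sin θ, dA = r dr dθ) the integrand becomes 2, so

    ∬_D (2) dA = ∫_0^{2π} ∫_0^{5} (2) · r dr dθ.

Inner (r from 0 to 5): 25.
Outer (θ from 0 to 2π): 50π.

Therefore ∮_C P dx + Q dy = 50π.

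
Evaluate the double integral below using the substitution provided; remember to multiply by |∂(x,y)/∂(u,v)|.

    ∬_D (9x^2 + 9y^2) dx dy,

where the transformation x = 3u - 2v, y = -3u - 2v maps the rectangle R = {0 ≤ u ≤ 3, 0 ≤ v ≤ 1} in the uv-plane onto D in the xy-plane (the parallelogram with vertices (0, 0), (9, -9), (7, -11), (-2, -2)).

Compute the Jacobian determinant of (x, y) with respect to (u, v):

    ∂(x,y)/∂(u,v) = | 3  -2 | = (3)(-2) - (-2)(-3) = -12.
                   | -3  -2 |

Its absolute value is |J| = 12 (the area scaling factor).

Substituting x = 3u - 2v, y = -3u - 2v into the integrand,

    9x^2 + 9y^2 → 162u^2 + 72v^2,

so the integral becomes

    ∬_R (162u^2 + 72v^2) · |J| du dv = ∫_0^3 ∫_0^1 (1944u^2 + 864v^2) dv du.

Inner (v): 1944u^2 + 288.
Outer (u): 18360.

Therefore ∬_D (9x^2 + 9y^2) dx dy = 18360.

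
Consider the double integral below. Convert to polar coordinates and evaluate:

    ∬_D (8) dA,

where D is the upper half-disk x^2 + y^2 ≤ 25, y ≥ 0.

The region D is 0 ≤ r ≤ 5, 0 ≤ θ ≤ π in polar coordinates, where x = r cos(θ), y = r sin(θ), and dA = r dr dθ.

Under the substitution, the integrand becomes 8, so

    ∬_D (8) dA = ∫_{0}^{π} ∫_{0}^{5} (8) · r dr dθ.

Inner integral (in r): ∫_{0}^{5} (8) · r dr = 100.

Outer integral (in θ): ∫_{0}^{π} (100) dθ = 100π.

Therefore ∬_D (8) dA = 100π.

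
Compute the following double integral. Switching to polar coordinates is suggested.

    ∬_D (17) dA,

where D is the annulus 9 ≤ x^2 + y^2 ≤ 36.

The region D is 3 ≤ r ≤ 6, 0 ≤ θ ≤ 2π in polar coordinates, where x = r cos(θ), y = r sin(θ), and dA = r dr dθ.

Under the substitution, the integrand becomes 17, so

    ∬_D (17) dA = ∫_{0}^{2π} ∫_{3}^{6} (17) · r dr dθ.

Inner integral (in r): ∫_{3}^{6} (17) · r dr = 459/2.

Outer integral (in θ): ∫_{0}^{2π} (459/2) dθ = 459π.

Therefore ∬_D (17) dA = 459π.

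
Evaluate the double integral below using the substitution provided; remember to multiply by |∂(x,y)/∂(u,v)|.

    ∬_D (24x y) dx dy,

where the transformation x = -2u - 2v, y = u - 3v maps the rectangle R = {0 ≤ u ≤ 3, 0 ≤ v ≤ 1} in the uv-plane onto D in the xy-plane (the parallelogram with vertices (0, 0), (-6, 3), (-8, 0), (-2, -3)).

Compute the Jacobian determinant of (x, y) with respect to (u, v):

    ∂(x,y)/∂(u,v) = | -2  -2 | = (-2)(-3) - (-2)(1) = 8.
                   | 1  -3 |

Its absolute value is |J| = 8 (the area scaling factor).

Substituting x = -2u - 2v, y = u - 3v into the integrand,

    24x y → -48u^2 + 96u v + 144v^2,

so the integral becomes

    ∬_R (-48u^2 + 96u v + 144v^2) · |J| du dv = ∫_0^3 ∫_0^1 (-384u^2 + 768u v + 1152v^2) dv du.

Inner (v): -384u^2 + 384u + 384.
Outer (u): -576.

Therefore ∬_D (24x y) dx dy = -576.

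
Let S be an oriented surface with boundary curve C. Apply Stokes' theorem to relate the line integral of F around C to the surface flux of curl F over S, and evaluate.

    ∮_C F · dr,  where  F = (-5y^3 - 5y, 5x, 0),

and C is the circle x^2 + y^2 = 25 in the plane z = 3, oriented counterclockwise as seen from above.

Let S be the flat disk x^2 + y^2 ≤ 25 in the plane z = 3, with upward unit normal n̂ = ẑ. By Stokes' theorem,

    ∮_C F · dr = ∬_S (∇ × F) · n̂ dS = ∬_D (curl F)_z dA,

where D is the disk x^2 + y^2 ≤ 25.

Compute the curl of F = (-5y^3 - 5y, 5x, 0):
    (∇ × F)_x = ∂F_z/∂y - ∂F_y/∂z = 0,
    (∇ × F)_y = ∂F_x/∂z - ∂F_z/∂x = 0,
    (∇ × F)_z = ∂F_y/∂x - ∂F_x/∂y = 15y^2 + 10.

On z = 3, (curl F)_z = 15y^2 + 10.

Convert to polar (x = r cos θ, y = r sin θ, dA = r dr dθ); the integrand becomes 15r^2sin(θ)^2 + 10, so

    ∬_D (curl F)_z dA = ∫_0^{2π} ∫_0^{5} (15r^2sin(θ)^2 + 10) · r dr dθ.

Inner (r from 0 to 5): 9375sin(θ)^2/4 + 125.
Outer (θ from 0 to 2π): 10375π/4.

Therefore ∮_C F · dr = 10375π/4.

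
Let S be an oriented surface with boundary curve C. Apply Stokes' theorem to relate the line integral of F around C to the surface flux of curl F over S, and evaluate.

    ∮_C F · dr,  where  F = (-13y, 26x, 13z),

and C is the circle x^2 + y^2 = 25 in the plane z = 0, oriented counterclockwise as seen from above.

Let S be the flat disk x^2 + y^2 ≤ 25 in the plane z = 0, with upward unit normal n̂ = ẑ. By Stokes' theorem,

    ∮_C F · dr = ∬_S (∇ × F) · n̂ dS = ∬_D (curl F)_z dA,

where D is the disk x^2 + y^2 ≤ 25.

Compute the curl of F = (-13y, 26x, 13z):
    (∇ × F)_x = ∂F_z/∂y - ∂F_y/∂z = 0,
    (∇ × F)_y = ∂F_x/∂z - ∂F_z/∂x = 0,
    (∇ × F)_z = ∂F_y/∂x - ∂F_x/∂y = 39.

On z = 0, (curl F)_z = 39.

Convert to polar (x = r cos θ, y = r sin θ, dA = r dr dθ); the integrand becomes 39, so

    ∬_D (curl F)_z dA = ∫_0^{2π} ∫_0^{5} (39) · r dr dθ.

Inner (r from 0 to 5): 975/2.
Outer (θ from 0 to 2π): 975π.

Therefore ∮_C F · dr = 975π.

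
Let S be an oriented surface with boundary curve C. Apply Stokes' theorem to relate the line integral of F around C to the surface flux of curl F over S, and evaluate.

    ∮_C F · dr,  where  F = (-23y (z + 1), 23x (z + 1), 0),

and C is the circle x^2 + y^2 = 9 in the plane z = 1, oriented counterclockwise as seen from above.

Let S be the flat disk x^2 + y^2 ≤ 9 in the plane z = 1, with upward unit normal n̂ = ẑ. By Stokes' theorem,

    ∮_C F · dr = ∬_S (∇ × F) · n̂ dS = ∬_D (curl F)_z dA,

where D is the disk x^2 + y^2 ≤ 9.

Compute the curl of F = (-23y (z + 1), 23x (z + 1), 0):
    (∇ × F)_x = ∂F_z/∂y - ∂F_y/∂z = -23x,
    (∇ × F)_y = ∂F_x/∂z - ∂F_z/∂x = -23y,
    (∇ × F)_z = ∂F_y/∂x - ∂F_x/∂y = 46z + 46.

On z = 1, (curl F)_z = 92.

Convert to polar (x = r cos θ, y = r sin θ, dA = r dr dθ); the integrand becomes 92, so

    ∬_D (curl F)_z dA = ∫_0^{2π} ∫_0^{3} (92) · r dr dθ.

Inner (r from 0 to 3): 414.
Outer (θ from 0 to 2π): 828π.

Therefore ∮_C F · dr = 828π.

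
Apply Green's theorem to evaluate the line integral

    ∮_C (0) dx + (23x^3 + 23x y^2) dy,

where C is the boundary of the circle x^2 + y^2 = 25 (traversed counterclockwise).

Green's theorem converts the closed line integral into a double integral over the enclosed region D:

    ∮_C P dx + Q dy = ∬_D (∂Q/∂x - ∂P/∂y) dA.

Here P = 0, Q = 23x^3 + 23x y^2, so

    ∂Q/∂x = 69x^2 + 23y^2,    ∂P/∂y = 0,
    ∂Q/∂x - ∂P/∂y = 69x^2 + 23y^2.

D is the region x^2 + y^2 ≤ 25. Evaluating the double integral:

In polar coordinates (x = r cos θ, y = r sin θ, dA = r dr dθ) the integrand becomes 23r^2(cos(2θ) + 2), so

    ∬_D (69x^2 + 23y^2) dA = ∫_0^{2π} ∫_0^{5} (23r^2(cos(2θ) + 2)) · r dr dθ.

Inner (r from 0 to 5): 14375cos(2θ)/4 + 14375/2.
Outer (θ from 0 to 2π): 14375π.

Therefore ∮_C P dx + Q dy = 14375π.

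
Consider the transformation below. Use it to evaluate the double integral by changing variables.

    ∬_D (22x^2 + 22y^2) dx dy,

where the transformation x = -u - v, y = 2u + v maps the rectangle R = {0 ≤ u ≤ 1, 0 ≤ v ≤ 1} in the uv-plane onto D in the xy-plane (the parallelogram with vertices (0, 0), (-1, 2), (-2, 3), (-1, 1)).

Compute the Jacobian determinant of (x, y) with respect to (u, v):

    ∂(x,y)/∂(u,v) = | -1  -1 | = (-1)(1) - (-1)(2) = 1.
                   | 2  1 |

Its absolute value is |J| = 1 (the area scaling factor).

Substituting x = -u - v, y = 2u + v into the integrand,

    22x^2 + 22y^2 → 110u^2 + 132u v + 44v^2,

so the integral becomes

    ∬_R (110u^2 + 132u v + 44v^2) · |J| du dv = ∫_0^1 ∫_0^1 (110u^2 + 132u v + 44v^2) dv du.

Inner (v): 110u^2 + 66u + 44/3.
Outer (u): 253/3.

Therefore ∬_D (22x^2 + 22y^2) dx dy = 253/3.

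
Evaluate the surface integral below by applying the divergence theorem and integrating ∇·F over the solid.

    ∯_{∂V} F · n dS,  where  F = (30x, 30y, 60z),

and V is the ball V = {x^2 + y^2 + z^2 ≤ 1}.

By the divergence theorem,

    ∯_{∂V} F · n dS = ∭_V (∇ · F) dV.

Compute the divergence:
    ∇ · F = ∂F_x/∂x + ∂F_y/∂y + ∂F_z/∂z = 30 + 30 + 60 = 120.

In spherical coordinates, x = ρ sin(φ) cos(θ), y = ρ sin(φ) sin(θ), z = ρ cos(φ), dV = ρ^2 sin(φ) dρ dφ dθ, with 0 ≤ ρ ≤ 1, 0 ≤ φ ≤ π, 0 ≤ θ ≤ 2π.

The integrand, after substitution and multiplying by the volume element, becomes (120) · ρ^2 sin(φ), so

    ∭_V (∇·F) dV = ∫_0^{2π} ∫_0^{π} ∫_0^{1} (120) · ρ^2 sin(φ) dρ dφ dθ.

Inner (ρ from 0 to 1): 40sin(φ).
Middle (φ from 0 to π): 80.
Outer (θ from 0 to 2π): 160π.

Therefore ∯_{∂V} F · n dS = 160π.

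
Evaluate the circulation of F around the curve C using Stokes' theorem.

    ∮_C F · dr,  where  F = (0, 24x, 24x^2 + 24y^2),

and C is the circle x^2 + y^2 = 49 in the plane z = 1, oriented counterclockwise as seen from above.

Let S be the flat disk x^2 + y^2 ≤ 49 in the plane z = 1, with upward unit normal n̂ = ẑ. By Stokes' theorem,

    ∮_C F · dr = ∬_S (∇ × F) · n̂ dS = ∬_D (curl F)_z dA,

where D is the disk x^2 + y^2 ≤ 49.

Compute the curl of F = (0, 24x, 24x^2 + 24y^2):
    (∇ × F)_x = ∂F_z/∂y - ∂F_y/∂z = 48y,
    (∇ × F)_y = ∂F_x/∂z - ∂F_z/∂x = -48x,
    (∇ × F)_z = ∂F_y/∂x - ∂F_x/∂y = 24.

On z = 1, (curl F)_z = 24.

Convert to polar (x = r cos θ, y = r sin θ, dA = r dr dθ); the integrand becomes 24, so

    ∬_D (curl F)_z dA = ∫_0^{2π} ∫_0^{7} (24) · r dr dθ.

Inner (r from 0 to 7): 588.
Outer (θ from 0 to 2π): 1176π.

Therefore ∮_C F · dr = 1176π.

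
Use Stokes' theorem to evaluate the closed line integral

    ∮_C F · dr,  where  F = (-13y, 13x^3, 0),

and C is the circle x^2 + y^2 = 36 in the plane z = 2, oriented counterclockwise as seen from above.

Let S be the flat disk x^2 + y^2 ≤ 36 in the plane z = 2, with upward unit normal n̂ = ẑ. By Stokes' theorem,

    ∮_C F · dr = ∬_S (∇ × F) · n̂ dS = ∬_D (curl F)_z dA,

where D is the disk x^2 + y^2 ≤ 36.

Compute the curl of F = (-13y, 13x^3, 0):
    (∇ × F)_x = ∂F_z/∂y - ∂F_y/∂z = 0,
    (∇ × F)_y = ∂F_x/∂z - ∂F_z/∂x = 0,
    (∇ × F)_z = ∂F_y/∂x - ∂F_x/∂y = 39x^2 + 13.

On z = 2, (curl F)_z = 39x^2 + 13.

Convert to polar (x = r cos θ, y = r sin θ, dA = r dr dθ); the integrand becomes 39r^2cos(θ)^2 + 13, so

    ∬_D (curl F)_z dA = ∫_0^{2π} ∫_0^{6} (39r^2cos(θ)^2 + 13) · r dr dθ.

Inner (r from 0 to 6): 12636cos(θ)^2 + 234.
Outer (θ from 0 to 2π): 13104π.

Therefore ∮_C F · dr = 13104π.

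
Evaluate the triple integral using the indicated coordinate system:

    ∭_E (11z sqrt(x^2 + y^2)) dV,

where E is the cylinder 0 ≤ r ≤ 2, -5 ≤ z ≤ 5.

In cylindrical coordinates, x = r cos(θ), y = r sin(θ), z = z, and dV = r dr dθ dz.

The integrand becomes 11r z, so

    ∭_E (11z sqrt(x^2 + y^2)) dV = ∫_{0}^{2π} ∫_{0}^{2} ∫_{-5}^{5} (11r z) · r dz dr dθ.

Inner (z): 0.
Middle (r from 0 to 2): 0.
Outer (θ): 0.

Therefore the triple integral equals 0.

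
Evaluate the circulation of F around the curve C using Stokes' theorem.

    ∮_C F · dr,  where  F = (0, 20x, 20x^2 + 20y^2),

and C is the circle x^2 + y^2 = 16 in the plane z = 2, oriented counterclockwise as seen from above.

Let S be the flat disk x^2 + y^2 ≤ 16 in the plane z = 2, with upward unit normal n̂ = ẑ. By Stokes' theorem,

    ∮_C F · dr = ∬_S (∇ × F) · n̂ dS = ∬_D (curl F)_z dA,

where D is the disk x^2 + y^2 ≤ 16.

Compute the curl of F = (0, 20x, 20x^2 + 20y^2):
    (∇ × F)_x = ∂F_z/∂y - ∂F_y/∂z = 40y,
    (∇ × F)_y = ∂F_x/∂z - ∂F_z/∂x = -40x,
    (∇ × F)_z = ∂F_y/∂x - ∂F_x/∂y = 20.

On z = 2, (curl F)_z = 20.

Convert to polar (x = r cos θ, y = r sin θ, dA = r dr dθ); the integrand becomes 20, so

    ∬_D (curl F)_z dA = ∫_0^{2π} ∫_0^{4} (20) · r dr dθ.

Inner (r from 0 to 4): 160.
Outer (θ from 0 to 2π): 320π.

Therefore ∮_C F · dr = 320π.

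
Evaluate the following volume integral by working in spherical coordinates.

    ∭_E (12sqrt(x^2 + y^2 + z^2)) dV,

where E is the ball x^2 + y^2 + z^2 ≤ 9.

In spherical coordinates, x = ρ sin(φ) cos(θ), y = ρ sin(φ) sin(θ), z = ρ cos(φ), and dV = ρ^2 sin(φ) dρ dφ dθ.

The integrand becomes 12ρ, so

    ∭_E (12sqrt(x^2 + y^2 + z^2)) dV = ∫_{0}^{2π} ∫_{0}^{π} ∫_{0}^{3} (12ρ) · ρ^2 sin(φ) dρ dφ dθ.

Inner (ρ): 243sin(φ).
Middle (φ): 486.
Outer (θ): 972π.

Therefore the triple integral equals 972π.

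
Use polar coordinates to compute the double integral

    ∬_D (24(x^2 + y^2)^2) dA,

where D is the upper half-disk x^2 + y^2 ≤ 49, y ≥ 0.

The region D is 0 ≤ r ≤ 7, 0 ≤ θ ≤ π in polar coordinates, where x = r cos(θ), y = r sin(θ), and dA = r dr dθ.

Under the substitution, the integrand becomes 24r^4, so

    ∬_D (24(x^2 + y^2)^2) dA = ∫_{0}^{π} ∫_{0}^{7} (24r^4) · r dr dθ.

Inner integral (in r): ∫_{0}^{7} (24r^4) · r dr = 470596.

Outer integral (in θ): ∫_{0}^{π} (470596) dθ = 470596π.

Therefore ∬_D (24(x^2 + y^2)^2) dA = 470596π.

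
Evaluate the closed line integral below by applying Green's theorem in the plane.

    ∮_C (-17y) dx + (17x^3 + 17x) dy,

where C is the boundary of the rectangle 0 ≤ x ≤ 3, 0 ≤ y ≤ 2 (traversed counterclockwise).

Green's theorem converts the closed line integral into a double integral over the enclosed region D:

    ∮_C P dx + Q dy = ∬_D (∂Q/∂x - ∂P/∂y) dA.

Here P = -17y, Q = 17x^3 + 17x, so

    ∂Q/∂x = 51x^2 + 17,    ∂P/∂y = -17,
    ∂Q/∂x - ∂P/∂y = 51x^2 + 34.

D is the region 0 ≤ x ≤ 3, 0 ≤ y ≤ 2. Evaluating the double integral:

    ∬_D (51x^2 + 34) dA = ∫_0^{3} ∫_0^{2} (51x^2 + 34) dy dx.

Inner (y from 0 to 2): 102x^2 + 68.
Outer (x from 0 to 3): 1122.

Therefore ∮_C P dx + Q dy = 1122.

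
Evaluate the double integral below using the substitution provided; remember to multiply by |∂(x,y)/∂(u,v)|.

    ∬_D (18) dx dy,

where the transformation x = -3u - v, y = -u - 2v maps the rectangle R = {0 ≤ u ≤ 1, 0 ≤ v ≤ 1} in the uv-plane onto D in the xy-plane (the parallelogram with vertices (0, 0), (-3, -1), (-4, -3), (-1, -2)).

Compute the Jacobian determinant of (x, y) with respect to (u, v):

    ∂(x,y)/∂(u,v) = | -3  -1 | = (-3)(-2) - (-1)(-1) = 5.
                   | -1  -2 |

Its absolute value is |J| = 5 (the area scaling factor).

Substituting x = -3u - v, y = -u - 2v into the integrand,

    18 → 18,

so the integral becomes

    ∬_R (18) · |J| du dv = ∫_0^1 ∫_0^1 (90) dv du.

Inner (v): 90.
Outer (u): 90.

Therefore ∬_D (18) dx dy = 90.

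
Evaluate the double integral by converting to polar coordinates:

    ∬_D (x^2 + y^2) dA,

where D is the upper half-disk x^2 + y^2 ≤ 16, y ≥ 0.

The region D is 0 ≤ r ≤ 4, 0 ≤ θ ≤ π in polar coordinates, where x = r cos(θ), y = r sin(θ), and dA = r dr dθ.

Under the substitution, the integrand becomes r^2, so

    ∬_D (x^2 + y^2) dA = ∫_{0}^{π} ∫_{0}^{4} (r^2) · r dr dθ.

Inner integral (in r): ∫_{0}^{4} (r^2) · r dr = 64.

Outer integral (in θ): ∫_{0}^{π} (64) dθ = 64π.

Therefore ∬_D (x^2 + y^2) dA = 64π.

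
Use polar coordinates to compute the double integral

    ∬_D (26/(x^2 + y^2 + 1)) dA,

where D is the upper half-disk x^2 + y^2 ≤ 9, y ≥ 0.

The region D is 0 ≤ r ≤ 3, 0 ≤ θ ≤ π in polar coordinates, where x = r cos(θ), y = r sin(θ), and dA = r dr dθ.

Under the substitution, the integrand becomes 26/(r^2 + 1), so

    ∬_D (26/(x^2 + y^2 + 1)) dA = ∫_{0}^{π} ∫_{0}^{3} (26/(r^2 + 1)) · r dr dθ.

Inner integral (in r): ∫_{0}^{3} (26/(r^2 + 1)) · r dr = log(10000000000000).

Outer integral (in θ): ∫_{0}^{π} (log(10000000000000)) dθ = log(10000000000000^π).

Therefore ∬_D (26/(x^2 + y^2 + 1)) dA = log(10000000000000^π).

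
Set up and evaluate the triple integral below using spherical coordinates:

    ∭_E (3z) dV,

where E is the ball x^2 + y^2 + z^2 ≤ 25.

In spherical coordinates, x = ρ sin(φ) cos(θ), y = ρ sin(φ) sin(θ), z = ρ cos(φ), and dV = ρ^2 sin(φ) dρ dφ dθ.

The integrand becomes 3ρ cos(φ), so

    ∭_E (3z) dV = ∫_{0}^{2π} ∫_{0}^{π} ∫_{0}^{5} (3ρ cos(φ)) · ρ^2 sin(φ) dρ dφ dθ.

Inner (ρ): 1875sin(2φ)/8.
Middle (φ): 0.
Outer (θ): 0.

Therefore the triple integral equals 0.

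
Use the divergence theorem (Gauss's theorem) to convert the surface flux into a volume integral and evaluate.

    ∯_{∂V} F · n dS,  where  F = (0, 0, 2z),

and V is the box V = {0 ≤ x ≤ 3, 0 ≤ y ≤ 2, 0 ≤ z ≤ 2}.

By the divergence theorem,

    ∯_{∂V} F · n dS = ∭_V (∇ · F) dV.

Compute the divergence:
    ∇ · F = ∂F_x/∂x + ∂F_y/∂y + ∂F_z/∂z = 0 + 0 + 2 = 2.

V is a rectangular box, so dV = dx dy dz with 0 ≤ x ≤ 3, 0 ≤ y ≤ 2, 0 ≤ z ≤ 2.

Integrate (2) over V as an iterated integral:

    ∭_V (∇·F) dV = ∫_0^{3} ∫_0^{2} ∫_0^{2} (2) dz dy dx.

Inner (z from 0 to 2): 4.
Middle (y from 0 to 2): 8.
Outer (x from 0 to 3): 24.

Therefore ∯_{∂V} F · n dS = 24.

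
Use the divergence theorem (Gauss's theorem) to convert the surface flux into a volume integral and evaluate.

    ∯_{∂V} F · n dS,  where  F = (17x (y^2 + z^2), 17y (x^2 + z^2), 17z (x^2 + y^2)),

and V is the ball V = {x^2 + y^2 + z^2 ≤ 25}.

By the divergence theorem,

    ∯_{∂V} F · n dS = ∭_V (∇ · F) dV.

Compute the divergence:
    ∇ · F = ∂F_x/∂x + ∂F_y/∂y + ∂F_z/∂z = 17y^2 + 17z^2 + 17x^2 + 17z^2 + 17x^2 + 17y^2 = 34x^2 + 34y^2 + 34z^2.

In spherical coordinates, x = ρ sin(φ) cos(θ), y = ρ sin(φ) sin(θ), z = ρ cos(φ), dV = ρ^2 sin(φ) dρ dφ dθ, with 0 ≤ ρ ≤ 5, 0 ≤ φ ≤ π, 0 ≤ θ ≤ 2π.

The integrand, after substitution and multiplying by the volume element, becomes (34ρ^2) · ρ^2 sin(φ), so

    ∭_V (∇·F) dV = ∫_0^{2π} ∫_0^{π} ∫_0^{5} (34ρ^2) · ρ^2 sin(φ) dρ dφ dθ.

Inner (ρ from 0 to 5): 21250sin(φ).
Middle (φ from 0 to π): 42500.
Outer (θ from 0 to 2π): 85000π.

Therefore ∯_{∂V} F · n dS = 85000π.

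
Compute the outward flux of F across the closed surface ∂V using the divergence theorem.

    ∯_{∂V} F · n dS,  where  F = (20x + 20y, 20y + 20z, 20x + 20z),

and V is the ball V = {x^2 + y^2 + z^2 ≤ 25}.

By the divergence theorem,

    ∯_{∂V} F · n dS = ∭_V (∇ · F) dV.

Compute the divergence:
    ∇ · F = ∂F_x/∂x + ∂F_y/∂y + ∂F_z/∂z = 20 + 20 + 20 = 60.

In spherical coordinates, x = ρ sin(φ) cos(θ), y = ρ sin(φ) sin(θ), z = ρ cos(φ), dV = ρ^2 sin(φ) dρ dφ dθ, with 0 ≤ ρ ≤ 5, 0 ≤ φ ≤ π, 0 ≤ θ ≤ 2π.

The integrand, after substitution and multiplying by the volume element, becomes (60) · ρ^2 sin(φ), so

    ∭_V (∇·F) dV = ∫_0^{2π} ∫_0^{π} ∫_0^{5} (60) · ρ^2 sin(φ) dρ dφ dθ.

Inner (ρ from 0 to 5): 2500sin(φ).
Middle (φ from 0 to π): 5000.
Outer (θ from 0 to 2π): 10000π.

Therefore ∯_{∂V} F · n dS = 10000π.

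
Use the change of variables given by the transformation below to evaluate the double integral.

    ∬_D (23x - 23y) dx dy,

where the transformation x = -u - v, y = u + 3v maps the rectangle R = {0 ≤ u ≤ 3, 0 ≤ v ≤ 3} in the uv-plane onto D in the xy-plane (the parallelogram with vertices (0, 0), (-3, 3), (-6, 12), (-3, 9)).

Compute the Jacobian determinant of (x, y) with respect to (u, v):

    ∂(x,y)/∂(u,v) = | -1  -1 | = (-1)(3) - (-1)(1) = -2.
                   | 1  3 |

Its absolute value is |J| = 2 (the area scaling factor).

Substituting x = -u - v, y = u + 3v into the integrand,

    23x - 23y → -46u - 92v,

so the integral becomes

    ∬_R (-46u - 92v) · |J| du dv = ∫_0^3 ∫_0^3 (-92u - 184v) dv du.

Inner (v): -276u - 828.
Outer (u): -3726.

Therefore ∬_D (23x - 23y) dx dy = -3726.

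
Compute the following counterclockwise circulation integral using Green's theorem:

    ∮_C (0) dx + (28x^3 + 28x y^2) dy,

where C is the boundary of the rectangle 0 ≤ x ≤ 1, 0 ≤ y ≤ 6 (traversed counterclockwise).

Green's theorem converts the closed line integral into a double integral over the enclosed region D:

    ∮_C P dx + Q dy = ∬_D (∂Q/∂x - ∂P/∂y) dA.

Here P = 0, Q = 28x^3 + 28x y^2, so

    ∂Q/∂x = 84x^2 + 28y^2,    ∂P/∂y = 0,
    ∂Q/∂x - ∂P/∂y = 84x^2 + 28y^2.

D is the region 0 ≤ x ≤ 1, 0 ≤ y ≤ 6. Evaluating the double integral:

    ∬_D (84x^2 + 28y^2) dA = ∫_0^{1} ∫_0^{6} (84x^2 + 28y^2) dy dx.

Inner (y from 0 to 6): 504x^2 + 2016.
Outer (x from 0 to 1): 2184.

Therefore ∮_C P dx + Q dy = 2184.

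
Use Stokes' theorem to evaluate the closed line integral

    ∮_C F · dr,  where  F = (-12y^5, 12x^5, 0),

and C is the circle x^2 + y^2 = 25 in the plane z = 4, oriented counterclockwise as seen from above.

Let S be the flat disk x^2 + y^2 ≤ 25 in the plane z = 4, with upward unit normal n̂ = ẑ. By Stokes' theorem,

    ∮_C F · dr = ∬_S (∇ × F) · n̂ dS = ∬_D (curl F)_z dA,

where D is the disk x^2 + y^2 ≤ 25.

Compute the curl of F = (-12y^5, 12x^5, 0):
    (∇ × F)_x = ∂F_z/∂y - ∂F_y/∂z = 0,
    (∇ × F)_y = ∂F_x/∂z - ∂F_z/∂x = 0,
    (∇ × F)_z = ∂F_y/∂x - ∂F_x/∂y = 60x^4 + 60y^4.

On z = 4, (curl F)_z = 60x^4 + 60y^4.

Convert to polar (x = r cos θ, y = r sin θ, dA = r dr dθ); the integrand becomes 60r^4(sin(θ)^4 + cos(θ)^4), so

    ∬_D (curl F)_z dA = ∫_0^{2π} ∫_0^{5} (60r^4(sin(θ)^4 + cos(θ)^4)) · r dr dθ.

Inner (r from 0 to 5): 156250sin(θ)^4 + 156250cos(θ)^4.
Outer (θ from 0 to 2π): 234375π.

Therefore ∮_C F · dr = 234375π.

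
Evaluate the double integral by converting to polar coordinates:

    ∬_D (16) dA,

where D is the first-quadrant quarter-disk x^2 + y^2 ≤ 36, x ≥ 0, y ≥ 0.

The region D is 0 ≤ r ≤ 6, 0 ≤ θ ≤ π/2 in polar coordinates, where x = r cos(θ), y = r sin(θ), and dA = r dr dθ.

Under the substitution, the integrand becomes 16, so

    ∬_D (16) dA = ∫_{0}^{π/2} ∫_{0}^{6} (16) · r dr dθ.

Inner integral (in r): ∫_{0}^{6} (16) · r dr = 288.

Outer integral (in θ): ∫_{0}^{π/2} (288) dθ = 144π.

Therefore ∬_D (16) dA = 144π.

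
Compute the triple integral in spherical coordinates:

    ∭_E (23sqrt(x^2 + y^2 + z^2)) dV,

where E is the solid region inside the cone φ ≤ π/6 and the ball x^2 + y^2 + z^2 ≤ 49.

In spherical coordinates, x = ρ sin(φ) cos(θ), y = ρ sin(φ) sin(θ), z = ρ cos(φ), and dV = ρ^2 sin(φ) dρ dφ dθ.

The integrand becomes 23ρ, so

    ∭_E (23sqrt(x^2 + y^2 + z^2)) dV = ∫_{0}^{2π} ∫_{0}^{π/6} ∫_{0}^{7} (23ρ) · ρ^2 sin(φ) dρ dφ dθ.

Inner (ρ): 55223sin(φ)/4.
Middle (φ): 55223/4 - 55223sqrt(3)/8.
Outer (θ): 55223π (2 - sqrt(3))/4.

Therefore the triple integral equals 55223π (2 - sqrt(3))/4.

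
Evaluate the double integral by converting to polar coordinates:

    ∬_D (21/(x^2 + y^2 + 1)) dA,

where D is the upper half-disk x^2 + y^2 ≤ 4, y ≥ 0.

The region D is 0 ≤ r ≤ 2, 0 ≤ θ ≤ π in polar coordinates, where x = r cos(θ), y = r sin(θ), and dA = r dr dθ.

Under the substitution, the integrand becomes 21/(r^2 + 1), so

    ∬_D (21/(x^2 + y^2 + 1)) dA = ∫_{0}^{π} ∫_{0}^{2} (21/(r^2 + 1)) · r dr dθ.

Inner integral (in r): ∫_{0}^{2} (21/(r^2 + 1)) · r dr = 21log(5)/2.

Outer integral (in θ): ∫_{0}^{π} (21log(5)/2) dθ = 21π log(5)/2.

Therefore ∬_D (21/(x^2 + y^2 + 1)) dA = 21π log(5)/2.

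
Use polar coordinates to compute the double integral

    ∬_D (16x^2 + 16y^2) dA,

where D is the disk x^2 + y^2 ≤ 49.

The region D is 0 ≤ r ≤ 7, 0 ≤ θ ≤ 2π in polar coordinates, where x = r cos(θ), y = r sin(θ), and dA = r dr dθ.

Under the substitution, the integrand becomes 16r^2, so

    ∬_D (16x^2 + 16y^2) dA = ∫_{0}^{2π} ∫_{0}^{7} (16r^2) · r dr dθ.

Inner integral (in r): ∫_{0}^{7} (16r^2) · r dr = 9604.

Outer integral (in θ): ∫_{0}^{2π} (9604) dθ = 19208π.

Therefore ∬_D (16x^2 + 16y^2) dA = 19208π.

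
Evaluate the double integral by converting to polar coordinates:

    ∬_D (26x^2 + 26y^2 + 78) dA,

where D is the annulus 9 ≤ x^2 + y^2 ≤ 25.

The region D is 3 ≤ r ≤ 5, 0 ≤ θ ≤ 2π in polar coordinates, where x = r cos(θ), y = r sin(θ), and dA = r dr dθ.

Under the substitution, the integrand becomes 26r^2 + 78, so

    ∬_D (26x^2 + 26y^2 + 78) dA = ∫_{0}^{2π} ∫_{3}^{5} (26r^2 + 78) · r dr dθ.

Inner integral (in r): ∫_{3}^{5} (26r^2 + 78) · r dr = 4160.

Outer integral (in θ): ∫_{0}^{2π} (4160) dθ = 8320π.

Therefore ∬_D (26x^2 + 26y^2 + 78) dA = 8320π.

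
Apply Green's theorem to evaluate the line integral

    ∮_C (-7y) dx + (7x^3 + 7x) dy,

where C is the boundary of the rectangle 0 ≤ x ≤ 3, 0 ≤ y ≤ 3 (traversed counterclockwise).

Green's theorem converts the closed line integral into a double integral over the enclosed region D:

    ∮_C P dx + Q dy = ∬_D (∂Q/∂x - ∂P/∂y) dA.

Here P = -7y, Q = 7x^3 + 7x, so

    ∂Q/∂x = 21x^2 + 7,    ∂P/∂y = -7,
    ∂Q/∂x - ∂P/∂y = 21x^2 + 14.

D is the region 0 ≤ x ≤ 3, 0 ≤ y ≤ 3. Evaluating the double integral:

    ∬_D (21x^2 + 14) dA = ∫_0^{3} ∫_0^{3} (21x^2 + 14) dy dx.

Inner (y from 0 to 3): 63x^2 + 42.
Outer (x from 0 to 3): 693.

Therefore ∮_C P dx + Q dy = 693.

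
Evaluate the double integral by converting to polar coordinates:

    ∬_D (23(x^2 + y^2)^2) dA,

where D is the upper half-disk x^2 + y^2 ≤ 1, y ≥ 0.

The region D is 0 ≤ r ≤ 1, 0 ≤ θ ≤ π in polar coordinates, where x = r cos(θ), y = r sin(θ), and dA = r dr dθ.

Under the substitution, the integrand becomes 23r^4, so

    ∬_D (23(x^2 + y^2)^2) dA = ∫_{0}^{π} ∫_{0}^{1} (23r^4) · r dr dθ.

Inner integral (in r): ∫_{0}^{1} (23r^4) · r dr = 23/6.

Outer integral (in θ): ∫_{0}^{π} (23/6) dθ = 23π/6.

Therefore ∬_D (23(x^2 + y^2)^2) dA = 23π/6.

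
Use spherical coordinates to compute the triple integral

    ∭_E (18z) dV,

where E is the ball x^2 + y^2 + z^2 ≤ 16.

In spherical coordinates, x = ρ sin(φ) cos(θ), y = ρ sin(φ) sin(θ), z = ρ cos(φ), and dV = ρ^2 sin(φ) dρ dφ dθ.

The integrand becomes 18ρ cos(φ), so

    ∭_E (18z) dV = ∫_{0}^{2π} ∫_{0}^{π} ∫_{0}^{4} (18ρ cos(φ)) · ρ^2 sin(φ) dρ dφ dθ.

Inner (ρ): 576sin(2φ).
Middle (φ): 0.
Outer (θ): 0.

Therefore the triple integral equals 0.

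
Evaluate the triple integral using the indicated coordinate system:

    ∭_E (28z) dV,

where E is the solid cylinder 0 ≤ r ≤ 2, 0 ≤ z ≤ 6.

In cylindrical coordinates, x = r cos(θ), y = r sin(θ), z = z, and dV = r dr dθ dz.

The integrand becomes 28z, so

    ∭_E (28z) dV = ∫_{0}^{2π} ∫_{0}^{2} ∫_{0}^{6} (28z) · r dz dr dθ.

Inner (z): 504r.
Middle (r from 0 to 2): 1008.
Outer (θ): 2016π.

Therefore the triple integral equals 2016π.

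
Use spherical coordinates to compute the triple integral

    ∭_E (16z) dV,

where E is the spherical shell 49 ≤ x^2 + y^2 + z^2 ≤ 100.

In spherical coordinates, x = ρ sin(φ) cos(θ), y = ρ sin(φ) sin(θ), z = ρ cos(φ), and dV = ρ^2 sin(φ) dρ dφ dθ.

The integrand becomes 16ρ cos(φ), so

    ∭_E (16z) dV = ∫_{0}^{2π} ∫_{0}^{π} ∫_{7}^{10} (16ρ cos(φ)) · ρ^2 sin(φ) dρ dφ dθ.

Inner (ρ): 15198sin(2φ).
Middle (φ): 0.
Outer (θ): 0.

Therefore the triple integral equals 0.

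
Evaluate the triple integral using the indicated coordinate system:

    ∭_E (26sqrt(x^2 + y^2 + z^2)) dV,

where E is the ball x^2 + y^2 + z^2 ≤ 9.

In spherical coordinates, x = ρ sin(φ) cos(θ), y = ρ sin(φ) sin(θ), z = ρ cos(φ), and dV = ρ^2 sin(φ) dρ dφ dθ.

The integrand becomes 26ρ, so

    ∭_E (26sqrt(x^2 + y^2 + z^2)) dV = ∫_{0}^{2π} ∫_{0}^{π} ∫_{0}^{3} (26ρ) · ρ^2 sin(φ) dρ dφ dθ.

Inner (ρ): 1053sin(φ)/2.
Middle (φ): 1053.
Outer (θ): 2106π.

Therefore the triple integral equals 2106π.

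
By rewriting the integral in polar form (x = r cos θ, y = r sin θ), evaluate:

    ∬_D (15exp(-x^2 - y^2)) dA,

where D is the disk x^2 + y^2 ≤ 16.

The region D is 0 ≤ r ≤ 4, 0 ≤ θ ≤ 2π in polar coordinates, where x = r cos(θ), y = r sin(θ), and dA = r dr dθ.

Under the substitution, the integrand becomes 15exp(-r^2), so

    ∬_D (15exp(-x^2 - y^2)) dA = ∫_{0}^{2π} ∫_{0}^{4} (15exp(-r^2)) · r dr dθ.

Inner integral (in r): ∫_{0}^{4} (15exp(-r^2)) · r dr = 15/2 - 15exp(-16)/2.

Outer integral (in θ): ∫_{0}^{2π} (15/2 - 15exp(-16)/2) dθ = -15π exp(-16) + 15π.

Therefore ∬_D (15exp(-x^2 - y^2)) dA = -15π exp(-16) + 15π.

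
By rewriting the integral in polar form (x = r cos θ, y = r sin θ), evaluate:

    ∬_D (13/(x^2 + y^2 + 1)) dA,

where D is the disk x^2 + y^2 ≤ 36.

The region D is 0 ≤ r ≤ 6, 0 ≤ θ ≤ 2π in polar coordinates, where x = r cos(θ), y = r sin(θ), and dA = r dr dθ.

Under the substitution, the integrand becomes 13/(r^2 + 1), so

    ∬_D (13/(x^2 + y^2 + 1)) dA = ∫_{0}^{2π} ∫_{0}^{6} (13/(r^2 + 1)) · r dr dθ.

Inner integral (in r): ∫_{0}^{6} (13/(r^2 + 1)) · r dr = 13log(37)/2.

Outer integral (in θ): ∫_{0}^{2π} (13log(37)/2) dθ = 13π log(37).

Therefore ∬_D (13/(x^2 + y^2 + 1)) dA = 13π log(37).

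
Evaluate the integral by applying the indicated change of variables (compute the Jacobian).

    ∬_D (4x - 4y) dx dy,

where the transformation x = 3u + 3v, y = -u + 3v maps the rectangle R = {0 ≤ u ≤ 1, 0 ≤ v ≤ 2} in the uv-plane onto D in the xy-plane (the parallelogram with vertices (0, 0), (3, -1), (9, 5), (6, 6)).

Compute the Jacobian determinant of (x, y) with respect to (u, v):

    ∂(x,y)/∂(u,v) = | 3  3 | = (3)(3) - (3)(-1) = 12.
                   | -1  3 |

Its absolute value is |J| = 12 (the area scaling factor).

Substituting x = 3u + 3v, y = -u + 3v into the integrand,

    4x - 4y → 16u,

so the integral becomes

    ∬_R (16u) · |J| du dv = ∫_0^1 ∫_0^2 (192u) dv du.

Inner (v): 384u.
Outer (u): 192.

Therefore ∬_D (4x - 4y) dx dy = 192.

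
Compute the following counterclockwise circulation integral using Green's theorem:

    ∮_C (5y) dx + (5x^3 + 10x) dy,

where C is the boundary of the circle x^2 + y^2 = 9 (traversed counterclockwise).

Green's theorem converts the closed line integral into a double integral over the enclosed region D:

    ∮_C P dx + Q dy = ∬_D (∂Q/∂x - ∂P/∂y) dA.

Here P = 5y, Q = 5x^3 + 10x, so

    ∂Q/∂x = 15x^2 + 10,    ∂P/∂y = 5,
    ∂Q/∂x - ∂P/∂y = 15x^2 + 5.

D is the region x^2 + y^2 ≤ 9. Evaluating the double integral:

In polar coordinates (x = r cos θ, y = r sin θ, dA = r dr dθ) the integrand becomes 15r^2cos(θ)^2 + 5, so

    ∬_D (15x^2 + 5) dA = ∫_0^{2π} ∫_0^{3} (15r^2cos(θ)^2 + 5) · r dr dθ.

Inner (r from 0 to 3): 1215cos(θ)^2/4 + 45/2.
Outer (θ from 0 to 2π): 1395π/4.

Therefore ∮_C P dx + Q dy = 1395π/4.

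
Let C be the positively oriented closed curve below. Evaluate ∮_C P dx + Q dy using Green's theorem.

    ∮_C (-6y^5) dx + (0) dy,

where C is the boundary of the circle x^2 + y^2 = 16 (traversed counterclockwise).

Green's theorem converts the closed line integral into a double integral over the enclosed region D:

    ∮_C P dx + Q dy = ∬_D (∂Q/∂x - ∂P/∂y) dA.

Here P = -6y^5, Q = 0, so

    ∂Q/∂x = 0,    ∂P/∂y = -30y^4,
    ∂Q/∂x - ∂P/∂y = 30y^4.

D is the region x^2 + y^2 ≤ 16. Evaluating the double integral:

In polar coordinates (x = r cos θ, y = r sin θ, dA = r dr dθ) the integrand becomes 30r^4sin(θ)^4, so

    ∬_D (30y^4) dA = ∫_0^{2π} ∫_0^{4} (30r^4sin(θ)^4) · r dr dθ.

Inner (r from 0 to 4): 20480sin(θ)^4.
Outer (θ from 0 to 2π): 15360π.

Therefore ∮_C P dx + Q dy = 15360π.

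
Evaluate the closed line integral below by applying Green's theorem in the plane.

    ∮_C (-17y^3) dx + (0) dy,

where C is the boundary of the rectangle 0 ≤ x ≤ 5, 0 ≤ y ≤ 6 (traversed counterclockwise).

Green's theorem converts the closed line integral into a double integral over the enclosed region D:

    ∮_C P dx + Q dy = ∬_D (∂Q/∂x - ∂P/∂y) dA.

Here P = -17y^3, Q = 0, so

    ∂Q/∂x = 0,    ∂P/∂y = -51y^2,
    ∂Q/∂x - ∂P/∂y = 51y^2.

D is the region 0 ≤ x ≤ 5, 0 ≤ y ≤ 6. Evaluating the double integral:

    ∬_D (51y^2) dA = ∫_0^{5} ∫_0^{6} (51y^2) dy dx.

Inner (y from 0 to 6): 3672.
Outer (x from 0 to 5): 18360.

Therefore ∮_C P dx + Q dy = 18360.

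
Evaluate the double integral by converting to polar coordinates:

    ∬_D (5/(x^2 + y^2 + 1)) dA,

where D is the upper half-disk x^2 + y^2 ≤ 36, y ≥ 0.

The region D is 0 ≤ r ≤ 6, 0 ≤ θ ≤ π in polar coordinates, where x = r cos(θ), y = r sin(θ), and dA = r dr dθ.

Under the substitution, the integrand becomes 5/(r^2 + 1), so

    ∬_D (5/(x^2 + y^2 + 1)) dA = ∫_{0}^{π} ∫_{0}^{6} (5/(r^2 + 1)) · r dr dθ.

Inner integral (in r): ∫_{0}^{6} (5/(r^2 + 1)) · r dr = 5log(37)/2.

Outer integral (in θ): ∫_{0}^{π} (5log(37)/2) dθ = 5π log(37)/2.

Therefore ∬_D (5/(x^2 + y^2 + 1)) dA = 5π log(37)/2.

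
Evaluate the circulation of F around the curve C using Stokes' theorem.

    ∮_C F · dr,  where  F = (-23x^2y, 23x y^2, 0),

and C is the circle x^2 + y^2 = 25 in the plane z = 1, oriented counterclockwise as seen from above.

Let S be the flat disk x^2 + y^2 ≤ 25 in the plane z = 1, with upward unit normal n̂ = ẑ. By Stokes' theorem,

    ∮_C F · dr = ∬_S (∇ × F) · n̂ dS = ∬_D (curl F)_z dA,

where D is the disk x^2 + y^2 ≤ 25.

Compute the curl of F = (-23x^2y, 23x y^2, 0):
    (∇ × F)_x = ∂F_z/∂y - ∂F_y/∂z = 0,
    (∇ × F)_y = ∂F_x/∂z - ∂F_z/∂x = 0,
    (∇ × F)_z = ∂F_y/∂x - ∂F_x/∂y = 23x^2 + 23y^2.

On z = 1, (curl F)_z = 23x^2 + 23y^2.

Convert to polar (x = r cos θ, y = r sin θ, dA = r dr dθ); the integrand becomes 23r^2, so

    ∬_D (curl F)_z dA = ∫_0^{2π} ∫_0^{5} (23r^2) · r dr dθ.

Inner (r from 0 to 5): 14375/4.
Outer (θ from 0 to 2π): 14375π/2.

Therefore ∮_C F · dr = 14375π/2.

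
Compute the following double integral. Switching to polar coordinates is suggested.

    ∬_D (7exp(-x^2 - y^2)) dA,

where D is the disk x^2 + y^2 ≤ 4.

The region D is 0 ≤ r ≤ 2, 0 ≤ θ ≤ 2π in polar coordinates, where x = r cos(θ), y = r sin(θ), and dA = r dr dθ.

Under the substitution, the integrand becomes 7exp(-r^2), so

    ∬_D (7exp(-x^2 - y^2)) dA = ∫_{0}^{2π} ∫_{0}^{2} (7exp(-r^2)) · r dr dθ.

Inner integral (in r): ∫_{0}^{2} (7exp(-r^2)) · r dr = 7/2 - 7exp(-4)/2.

Outer integral (in θ): ∫_{0}^{2π} (7/2 - 7exp(-4)/2) dθ = -7π exp(-4) + 7π.

Therefore ∬_D (7exp(-x^2 - y^2)) dA = -7π exp(-4) + 7π.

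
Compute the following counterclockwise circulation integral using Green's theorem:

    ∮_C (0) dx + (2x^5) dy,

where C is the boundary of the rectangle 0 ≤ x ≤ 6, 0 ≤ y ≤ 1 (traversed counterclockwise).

Green's theorem converts the closed line integral into a double integral over the enclosed region D:

    ∮_C P dx + Q dy = ∬_D (∂Q/∂x - ∂P/∂y) dA.

Here P = 0, Q = 2x^5, so

    ∂Q/∂x = 10x^4,    ∂P/∂y = 0,
    ∂Q/∂x - ∂P/∂y = 10x^4.

D is the region 0 ≤ x ≤ 6, 0 ≤ y ≤ 1. Evaluating the double integral:

    ∬_D (10x^4) dA = ∫_0^{6} ∫_0^{1} (10x^4) dy dx.

Inner (y from 0 to 1): 10x^4.
Outer (x from 0 to 6): 15552.

Therefore ∮_C P dx + Q dy = 15552.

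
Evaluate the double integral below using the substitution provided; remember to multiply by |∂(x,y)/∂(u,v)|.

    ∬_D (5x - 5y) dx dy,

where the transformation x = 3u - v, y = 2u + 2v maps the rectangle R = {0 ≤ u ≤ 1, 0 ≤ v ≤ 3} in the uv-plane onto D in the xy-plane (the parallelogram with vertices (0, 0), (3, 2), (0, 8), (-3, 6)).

Compute the Jacobian determinant of (x, y) with respect to (u, v):

    ∂(x,y)/∂(u,v) = | 3  -1 | = (3)(2) - (-1)(2) = 8.
                   | 2  2 |

Its absolute value is |J| = 8 (the area scaling factor).

Substituting x = 3u - v, y = 2u + 2v into the integrand,

    5x - 5y → 5u - 15v,

so the integral becomes

    ∬_R (5u - 15v) · |J| du dv = ∫_0^1 ∫_0^3 (40u - 120v) dv du.

Inner (v): 120u - 540.
Outer (u): -480.

Therefore ∬_D (5x - 5y) dx dy = -480.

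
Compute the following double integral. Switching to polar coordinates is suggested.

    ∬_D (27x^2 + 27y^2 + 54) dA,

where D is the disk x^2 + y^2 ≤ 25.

The region D is 0 ≤ r ≤ 5, 0 ≤ θ ≤ 2π in polar coordinates, where x = r cos(θ), y = r sin(θ), and dA = r dr dθ.

Under the substitution, the integrand becomes 27r^2 + 54, so

    ∬_D (27x^2 + 27y^2 + 54) dA = ∫_{0}^{2π} ∫_{0}^{5} (27r^2 + 54) · r dr dθ.

Inner integral (in r): ∫_{0}^{5} (27r^2 + 54) · r dr = 19575/4.

Outer integral (in θ): ∫_{0}^{2π} (19575/4) dθ = 19575π/2.

Therefore ∬_D (27x^2 + 27y^2 + 54) dA = 19575π/2.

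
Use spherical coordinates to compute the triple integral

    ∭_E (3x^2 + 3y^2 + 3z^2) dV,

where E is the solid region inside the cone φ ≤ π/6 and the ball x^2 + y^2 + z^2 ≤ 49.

In spherical coordinates, x = ρ sin(φ) cos(θ), y = ρ sin(φ) sin(θ), z = ρ cos(φ), and dV = ρ^2 sin(φ) dρ dφ dθ.

The integrand becomes 3ρ^2, so

    ∭_E (3x^2 + 3y^2 + 3z^2) dV = ∫_{0}^{2π} ∫_{0}^{π/6} ∫_{0}^{7} (3ρ^2) · ρ^2 sin(φ) dρ dφ dθ.

Inner (ρ): 50421sin(φ)/5.
Middle (φ): 50421/5 - 50421sqrt(3)/10.
Outer (θ): 50421π (2 - sqrt(3))/5.

Therefore the triple integral equals 50421π (2 - sqrt(3))/5.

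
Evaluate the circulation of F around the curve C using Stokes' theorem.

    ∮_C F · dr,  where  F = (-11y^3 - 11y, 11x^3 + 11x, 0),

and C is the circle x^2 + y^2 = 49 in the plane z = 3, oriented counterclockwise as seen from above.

Let S be the flat disk x^2 + y^2 ≤ 49 in the plane z = 3, with upward unit normal n̂ = ẑ. By Stokes' theorem,

    ∮_C F · dr = ∬_S (∇ × F) · n̂ dS = ∬_D (curl F)_z dA,

where D is the disk x^2 + y^2 ≤ 49.

Compute the curl of F = (-11y^3 - 11y, 11x^3 + 11x, 0):
    (∇ × F)_x = ∂F_z/∂y - ∂F_y/∂z = 0,
    (∇ × F)_y = ∂F_x/∂z - ∂F_z/∂x = 0,
    (∇ × F)_z = ∂F_y/∂x - ∂F_x/∂y = 33x^2 + 33y^2 + 22.

On z = 3, (curl F)_z = 33x^2 + 33y^2 + 22.

Convert to polar (x = r cos θ, y = r sin θ, dA = r dr dθ); the integrand becomes 33r^2 + 22, so

    ∬_D (curl F)_z dA = ∫_0^{2π} ∫_0^{7} (33r^2 + 22) · r dr dθ.

Inner (r from 0 to 7): 81389/4.
Outer (θ from 0 to 2π): 81389π/2.

Therefore ∮_C F · dr = 81389π/2.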